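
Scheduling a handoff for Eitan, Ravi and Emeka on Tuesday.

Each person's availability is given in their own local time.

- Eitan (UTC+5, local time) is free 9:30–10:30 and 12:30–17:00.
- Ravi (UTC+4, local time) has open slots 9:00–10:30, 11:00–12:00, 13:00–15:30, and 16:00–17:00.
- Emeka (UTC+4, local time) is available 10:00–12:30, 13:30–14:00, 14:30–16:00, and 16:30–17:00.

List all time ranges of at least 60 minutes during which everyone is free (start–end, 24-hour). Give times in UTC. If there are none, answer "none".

Eitan → UTC: 04:30–05:30, 07:30–12:00.
Ravi → UTC: 05:00–06:30, 07:00–08:00, 09:00–11:30, 12:00–13:00.
Emeka → UTC: 06:00–08:30, 09:30–10:00, 10:30–12:00, 12:30–13:00.
Eitan ∩ Ravi: 05:00–05:30, 07:30–08:00, 09:00–11:30.
Eitan ∩ Ravi ∩ Emeka: 07:30–08:00, 09:30–10:00, 10:30–11:30.
Windows ≥ 60 min: 10:30–11:30.

10:30–11:30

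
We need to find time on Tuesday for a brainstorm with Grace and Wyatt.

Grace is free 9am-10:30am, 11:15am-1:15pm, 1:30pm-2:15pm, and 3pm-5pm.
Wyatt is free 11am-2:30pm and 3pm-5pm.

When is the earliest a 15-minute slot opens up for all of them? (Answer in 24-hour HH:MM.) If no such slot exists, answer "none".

Grace ∩ Wyatt: 11:15–13:15, 13:30–14:15, 15:00–17:00.
Windows ≥ 15 min: 11:15–13:15, 13:30–14:15, 15:00–17:00.
Earliest such window starts at 11:15.

11:15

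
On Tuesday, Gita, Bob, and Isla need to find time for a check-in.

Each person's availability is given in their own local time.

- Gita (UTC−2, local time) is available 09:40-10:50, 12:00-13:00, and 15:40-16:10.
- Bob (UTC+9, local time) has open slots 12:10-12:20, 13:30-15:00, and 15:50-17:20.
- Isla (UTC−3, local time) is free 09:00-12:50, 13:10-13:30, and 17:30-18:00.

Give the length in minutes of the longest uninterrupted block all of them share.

Gita → UTC: 11:40–12:50, 14:00–15:00, 17:40–18:10.
Bob → UTC: 03:10–03:20, 04:30–06:00, 06:50–08:20.
Isla → UTC: 12:00–15:50, 16:10–16:30, 20:30–21:00.
Gita ∩ Bob: (none).
Gita ∩ Bob ∩ Isla: (none).
No common window.

0 minutes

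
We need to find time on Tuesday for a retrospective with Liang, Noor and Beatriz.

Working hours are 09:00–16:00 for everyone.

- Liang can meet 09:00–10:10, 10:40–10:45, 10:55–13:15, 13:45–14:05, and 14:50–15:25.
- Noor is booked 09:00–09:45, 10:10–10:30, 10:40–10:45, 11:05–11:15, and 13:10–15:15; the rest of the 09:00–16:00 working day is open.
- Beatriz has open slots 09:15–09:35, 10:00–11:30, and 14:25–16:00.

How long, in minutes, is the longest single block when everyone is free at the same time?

15 minutes

Noor free within 09:00–16:00: 09:45–10:10, 10:30–10:40, 10:45–11:05, 11:15–13:10, 15:15–16:00.
Liang ∩ Noor: 09:45–10:10, 10:55–11:05, 11:15–13:10, 15:15–15:25.
Liang ∩ Noor ∩ Beatriz: 10:00–10:10, 10:55–11:05, 11:15–11:30, 15:15–15:25.
Common window lengths: 10, 10, 15, 10 min; longest is 15.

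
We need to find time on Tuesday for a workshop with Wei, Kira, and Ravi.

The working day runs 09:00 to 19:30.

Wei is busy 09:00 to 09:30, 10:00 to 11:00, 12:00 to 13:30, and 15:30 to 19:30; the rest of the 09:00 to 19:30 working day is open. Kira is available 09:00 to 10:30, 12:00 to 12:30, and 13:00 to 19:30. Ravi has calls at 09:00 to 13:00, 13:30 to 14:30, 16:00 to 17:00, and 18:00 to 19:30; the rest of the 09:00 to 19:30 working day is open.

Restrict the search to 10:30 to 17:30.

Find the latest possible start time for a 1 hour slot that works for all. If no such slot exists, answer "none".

Wei free within 09:00–19:30: 09:30–10:00, 11:00–12:00, 13:30–15:30.
Ravi free within 09:00–19:30: 13:00–13:30, 14:30–16:00, 17:00–18:00.
Wei ∩ Kira: 09:30–10:00, 13:30–15:30.
Wei ∩ Kira ∩ Ravi: 14:30–15:30.
Restricted to 10:30–17:30: 14:30–15:30.
Windows ≥ 60 min: 14:30–15:30.
Latest start in the last window 14:30–15:30 is 15:30 − 60 min = 14:30.

14:30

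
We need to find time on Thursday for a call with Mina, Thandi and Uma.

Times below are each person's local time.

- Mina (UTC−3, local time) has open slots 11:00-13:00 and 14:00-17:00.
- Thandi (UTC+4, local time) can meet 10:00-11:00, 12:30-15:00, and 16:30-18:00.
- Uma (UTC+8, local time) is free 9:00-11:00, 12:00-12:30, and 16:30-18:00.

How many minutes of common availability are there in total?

Mina → UTC: 14:00–16:00, 17:00–20:00.
Thandi → UTC: 06:00–07:00, 08:30–11:00, 12:30–14:00.
Uma → UTC: 01:00–03:00, 04:00–04:30, 08:30–10:00.
Mina ∩ Thandi: (none).
Mina ∩ Thandi ∩ Uma: (none).
Total common minutes: 0.

0 minutes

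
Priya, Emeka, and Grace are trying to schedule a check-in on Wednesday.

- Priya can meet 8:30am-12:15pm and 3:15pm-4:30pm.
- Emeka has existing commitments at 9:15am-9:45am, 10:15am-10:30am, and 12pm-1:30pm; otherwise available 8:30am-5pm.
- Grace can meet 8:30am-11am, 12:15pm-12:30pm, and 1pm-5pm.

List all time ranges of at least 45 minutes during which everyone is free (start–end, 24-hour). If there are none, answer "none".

08:30–09:15, 15:15–16:30

Emeka free within 08:30–17:00: 08:30–09:15, 09:45–10:15, 10:30–12:00, 13:30–17:00.
Priya ∩ Emeka: 08:30–09:15, 09:45–10:15, 10:30–12:00, 15:15–16:30.
Priya ∩ Emeka ∩ Grace: 08:30–09:15, 09:45–10:15, 10:30–11:00, 15:15–16:30.
Windows ≥ 45 min: 08:30–09:15, 15:15–16:30.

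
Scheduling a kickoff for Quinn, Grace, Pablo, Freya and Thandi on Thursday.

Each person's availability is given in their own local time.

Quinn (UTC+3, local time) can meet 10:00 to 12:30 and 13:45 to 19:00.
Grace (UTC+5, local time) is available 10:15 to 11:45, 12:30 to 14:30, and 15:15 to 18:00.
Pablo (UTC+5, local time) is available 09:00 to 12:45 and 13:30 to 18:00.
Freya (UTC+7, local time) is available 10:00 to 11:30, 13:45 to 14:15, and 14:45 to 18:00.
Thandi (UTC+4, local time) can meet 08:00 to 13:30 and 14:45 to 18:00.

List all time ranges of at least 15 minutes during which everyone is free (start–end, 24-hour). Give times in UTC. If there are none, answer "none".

Quinn → UTC: 07:00–09:30, 10:45–16:00.
Grace → UTC: 05:15–06:45, 07:30–09:30, 10:15–13:00.
Pablo → UTC: 04:00–07:45, 08:30–13:00.
Freya → UTC: 03:00–04:30, 06:45–07:15, 07:45–11:00.
Thandi → UTC: 04:00–09:30, 10:45–14:00.
Quinn ∩ Grace: 07:30–09:30, 10:45–13:00.
Quinn ∩ Grace ∩ Pablo: 07:30–07:45, 08:30–09:30, 10:45–13:00.
Quinn ∩ Grace ∩ Pablo ∩ Freya: 08:30–09:30, 10:45–11:00.
Quinn ∩ Grace ∩ Pablo ∩ Freya ∩ Thandi: 08:30–09:30, 10:45–11:00.
Windows ≥ 15 min: 08:30–09:30, 10:45–11:00.

08:30–09:30, 10:45–11:00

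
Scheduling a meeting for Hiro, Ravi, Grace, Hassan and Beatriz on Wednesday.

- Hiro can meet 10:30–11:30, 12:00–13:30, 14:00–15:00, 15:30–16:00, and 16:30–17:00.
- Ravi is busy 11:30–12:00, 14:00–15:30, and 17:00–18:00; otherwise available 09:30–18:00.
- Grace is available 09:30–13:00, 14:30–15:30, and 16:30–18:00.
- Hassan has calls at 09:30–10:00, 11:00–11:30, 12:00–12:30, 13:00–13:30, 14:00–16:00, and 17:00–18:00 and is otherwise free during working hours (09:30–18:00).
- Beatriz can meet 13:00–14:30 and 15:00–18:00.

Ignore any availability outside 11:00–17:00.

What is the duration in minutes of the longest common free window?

30 minutes

Ravi free within 09:30–18:00: 09:30–11:30, 12:00–14:00, 15:30–17:00.
Hassan free within 09:30–18:00: 10:00–11:00, 11:30–12:00, 12:30–13:00, 13:30–14:00, 16:00–17:00.
Hiro ∩ Ravi: 10:30–11:30, 12:00–13:30, 15:30–16:00, 16:30–17:00.
Hiro ∩ Ravi ∩ Grace: 10:30–11:30, 12:00–13:00, 16:30–17:00.
Hiro ∩ Ravi ∩ Grace ∩ Hassan: 10:30–11:00, 12:30–13:00, 16:30–17:00.
Hiro ∩ Ravi ∩ Grace ∩ Hassan ∩ Beatriz: 16:30–17:00.
Restricted to 11:00–17:00: 16:30–17:00.
Single common window of 30 minutes.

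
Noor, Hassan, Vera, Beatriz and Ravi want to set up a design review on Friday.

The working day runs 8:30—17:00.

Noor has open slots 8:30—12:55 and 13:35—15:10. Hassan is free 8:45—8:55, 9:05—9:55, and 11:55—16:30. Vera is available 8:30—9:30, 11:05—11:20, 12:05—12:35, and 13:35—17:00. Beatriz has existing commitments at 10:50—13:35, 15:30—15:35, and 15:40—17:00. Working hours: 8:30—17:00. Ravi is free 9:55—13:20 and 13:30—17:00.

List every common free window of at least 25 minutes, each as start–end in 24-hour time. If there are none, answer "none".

13:35–15:10

Beatriz free within 08:30–17:00: 08:30–10:50, 13:35–15:30, 15:35–15:40.
Noor ∩ Hassan: 08:45–08:55, 09:05–09:55, 11:55–12:55, 13:35–15:10.
Noor ∩ Hassan ∩ Vera: 08:45–08:55, 09:05–09:30, 12:05–12:35, 13:35–15:10.
Noor ∩ Hassan ∩ Vera ∩ Beatriz: 08:45–08:55, 09:05–09:30, 13:35–15:10.
Noor ∩ Hassan ∩ Vera ∩ Beatriz ∩ Ravi: 13:35–15:10.
Windows ≥ 25 min: 13:35–15:10.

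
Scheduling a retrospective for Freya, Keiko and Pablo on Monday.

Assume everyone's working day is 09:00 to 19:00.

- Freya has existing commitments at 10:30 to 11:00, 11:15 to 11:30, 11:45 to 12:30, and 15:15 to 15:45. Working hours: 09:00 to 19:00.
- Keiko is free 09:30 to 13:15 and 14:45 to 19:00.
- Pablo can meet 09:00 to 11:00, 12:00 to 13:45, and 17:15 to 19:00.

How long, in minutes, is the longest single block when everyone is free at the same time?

Freya free within 09:00–19:00: 09:00–10:30, 11:00–11:15, 11:30–11:45, 12:30–15:15, 15:45–19:00.
Freya ∩ Keiko: 09:30–10:30, 11:00–11:15, 11:30–11:45, 12:30–13:15, 14:45–15:15, 15:45–19:00.
Freya ∩ Keiko ∩ Pablo: 09:30–10:30, 12:30–13:15, 17:15–19:00.
Common window lengths: 60, 45, 105 min; longest is 105.

105 minutes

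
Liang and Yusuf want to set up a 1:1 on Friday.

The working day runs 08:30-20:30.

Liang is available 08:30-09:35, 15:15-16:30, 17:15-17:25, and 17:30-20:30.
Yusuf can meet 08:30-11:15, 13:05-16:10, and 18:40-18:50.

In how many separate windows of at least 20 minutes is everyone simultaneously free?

Liang ∩ Yusuf: 08:30–09:35, 15:15–16:10, 18:40–18:50.
Windows ≥ 20 min: 08:30–09:35, 15:15–16:10.
That's 2 windows.

2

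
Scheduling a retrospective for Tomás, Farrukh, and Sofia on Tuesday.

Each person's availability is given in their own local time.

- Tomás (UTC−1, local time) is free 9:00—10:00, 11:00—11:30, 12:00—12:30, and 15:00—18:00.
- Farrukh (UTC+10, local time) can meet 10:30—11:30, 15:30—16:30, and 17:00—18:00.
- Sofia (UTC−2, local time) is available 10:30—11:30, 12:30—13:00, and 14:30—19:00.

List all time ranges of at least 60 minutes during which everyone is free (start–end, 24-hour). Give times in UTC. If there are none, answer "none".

Tomás → UTC: 10:00–11:00, 12:00–12:30, 13:00–13:30, 16:00–19:00.
Farrukh → UTC: 00:30–01:30, 05:30–06:30, 07:00–08:00.
Sofia → UTC: 12:30–13:30, 14:30–15:00, 16:30–21:00.
Tomás ∩ Farrukh: (none).
Tomás ∩ Farrukh ∩ Sofia: (none).
Windows ≥ 60 min: (none).

none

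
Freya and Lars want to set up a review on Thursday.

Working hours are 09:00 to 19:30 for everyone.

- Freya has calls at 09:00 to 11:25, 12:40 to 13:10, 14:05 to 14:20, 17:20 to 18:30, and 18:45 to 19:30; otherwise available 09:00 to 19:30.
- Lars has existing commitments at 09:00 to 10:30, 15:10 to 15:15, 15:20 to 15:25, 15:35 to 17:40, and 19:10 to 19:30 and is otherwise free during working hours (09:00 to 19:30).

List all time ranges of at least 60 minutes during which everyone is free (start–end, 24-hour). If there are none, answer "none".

11:25–12:40

Freya free within 09:00–19:30: 11:25–12:40, 13:10–14:05, 14:20–17:20, 18:30–18:45.
Lars free within 09:00–19:30: 10:30–15:10, 15:15–15:20, 15:25–15:35, 17:40–19:10.
Freya ∩ Lars: 11:25–12:40, 13:10–14:05, 14:20–15:10, 15:15–15:20, 15:25–15:35, 18:30–18:45.
Windows ≥ 60 min: 11:25–12:40.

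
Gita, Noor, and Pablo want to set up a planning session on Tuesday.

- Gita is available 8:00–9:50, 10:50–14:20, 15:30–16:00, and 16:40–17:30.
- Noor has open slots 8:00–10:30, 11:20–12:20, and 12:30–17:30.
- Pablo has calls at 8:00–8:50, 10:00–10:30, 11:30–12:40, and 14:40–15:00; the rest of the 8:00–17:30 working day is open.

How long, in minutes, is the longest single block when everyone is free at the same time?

Pablo free within 08:00–17:30: 08:50–10:00, 10:30–11:30, 12:40–14:40, 15:00–17:30.
Gita ∩ Noor: 08:00–09:50, 11:20–12:20, 12:30–14:20, 15:30–16:00, 16:40–17:30.
Gita ∩ Noor ∩ Pablo: 08:50–09:50, 11:20–11:30, 12:40–14:20, 15:30–16:00, 16:40–17:30.
Common window lengths: 60, 10, 100, 30, 50 min; longest is 100.

100 minutes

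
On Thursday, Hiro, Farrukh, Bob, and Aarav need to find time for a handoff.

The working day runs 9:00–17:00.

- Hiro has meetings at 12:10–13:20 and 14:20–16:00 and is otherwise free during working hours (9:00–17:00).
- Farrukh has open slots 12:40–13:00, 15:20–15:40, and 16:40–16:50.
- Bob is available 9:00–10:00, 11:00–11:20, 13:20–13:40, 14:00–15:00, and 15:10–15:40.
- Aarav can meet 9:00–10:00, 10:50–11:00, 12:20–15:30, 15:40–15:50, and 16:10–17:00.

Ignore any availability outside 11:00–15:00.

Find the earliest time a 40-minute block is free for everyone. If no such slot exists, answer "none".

none

Hiro free within 09:00–17:00: 09:00–12:10, 13:20–14:20, 16:00–17:00.
Hiro ∩ Farrukh: 16:40–16:50.
Hiro ∩ Farrukh ∩ Bob: (none).
Hiro ∩ Farrukh ∩ Bob ∩ Aarav: (none).
Restricted to 11:00–15:00: (none).
Windows ≥ 40 min: (none).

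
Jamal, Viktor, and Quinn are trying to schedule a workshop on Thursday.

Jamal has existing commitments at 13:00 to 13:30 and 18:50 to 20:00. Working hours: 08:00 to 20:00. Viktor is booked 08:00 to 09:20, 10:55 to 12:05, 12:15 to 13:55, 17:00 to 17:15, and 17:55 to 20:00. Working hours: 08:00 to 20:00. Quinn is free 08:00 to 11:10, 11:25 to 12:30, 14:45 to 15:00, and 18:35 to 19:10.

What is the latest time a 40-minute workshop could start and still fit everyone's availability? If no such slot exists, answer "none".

10:15

Jamal free within 08:00–20:00: 08:00–13:00, 13:30–18:50.
Viktor free within 08:00–20:00: 09:20–10:55, 12:05–12:15, 13:55–17:00, 17:15–17:55.
Jamal ∩ Viktor: 09:20–10:55, 12:05–12:15, 13:55–17:00, 17:15–17:55.
Jamal ∩ Viktor ∩ Quinn: 09:20–10:55, 12:05–12:15, 14:45–15:00.
Windows ≥ 40 min: 09:20–10:55.
Latest start in the last window 09:20–10:55 is 10:55 − 40 min = 10:15.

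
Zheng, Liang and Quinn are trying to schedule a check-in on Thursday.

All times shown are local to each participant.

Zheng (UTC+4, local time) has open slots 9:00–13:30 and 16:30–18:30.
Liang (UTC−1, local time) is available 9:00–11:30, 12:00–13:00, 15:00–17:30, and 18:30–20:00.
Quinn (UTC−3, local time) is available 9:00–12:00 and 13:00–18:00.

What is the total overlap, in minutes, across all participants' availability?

60 minutes

Zheng → UTC: 05:00–09:30, 12:30–14:30.
Liang → UTC: 10:00–12:30, 13:00–14:00, 16:00–18:30, 19:30–21:00.
Quinn → UTC: 12:00–15:00, 16:00–21:00.
Zheng ∩ Liang: 13:00–14:00.
Zheng ∩ Liang ∩ Quinn: 13:00–14:00.
Total common minutes: 60.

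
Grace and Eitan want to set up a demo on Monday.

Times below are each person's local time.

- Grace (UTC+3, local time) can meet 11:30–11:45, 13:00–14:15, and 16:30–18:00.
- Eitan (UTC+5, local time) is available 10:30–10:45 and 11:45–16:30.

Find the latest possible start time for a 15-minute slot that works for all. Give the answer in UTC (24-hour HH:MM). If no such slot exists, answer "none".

Grace → UTC: 08:30–08:45, 10:00–11:15, 13:30–15:00.
Eitan → UTC: 05:30–05:45, 06:45–11:30.
Grace ∩ Eitan: 08:30–08:45, 10:00–11:15.
Windows ≥ 15 min: 08:30–08:45, 10:00–11:15.
Latest start in the last window 10:00–11:15 is 11:15 − 15 min = 11:00.

11:00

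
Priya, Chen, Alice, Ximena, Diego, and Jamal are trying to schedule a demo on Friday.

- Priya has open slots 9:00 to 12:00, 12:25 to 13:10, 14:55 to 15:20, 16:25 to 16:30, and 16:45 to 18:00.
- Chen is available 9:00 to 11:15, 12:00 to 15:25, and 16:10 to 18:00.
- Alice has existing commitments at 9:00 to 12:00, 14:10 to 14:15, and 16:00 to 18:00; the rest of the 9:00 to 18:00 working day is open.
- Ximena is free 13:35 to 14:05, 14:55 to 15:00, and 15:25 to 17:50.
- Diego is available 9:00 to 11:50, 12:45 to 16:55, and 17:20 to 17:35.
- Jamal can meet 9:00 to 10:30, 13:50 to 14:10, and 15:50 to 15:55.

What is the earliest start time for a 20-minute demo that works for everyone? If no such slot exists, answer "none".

Alice free within 09:00–18:00: 12:00–14:10, 14:15–16:00.
Priya ∩ Chen: 09:00–11:15, 12:25–13:10, 14:55–15:20, 16:25–16:30, 16:45–18:00.
Priya ∩ Chen ∩ Alice: 12:25–13:10, 14:55–15:20.
Priya ∩ Chen ∩ Alice ∩ Ximena: 14:55–15:00.
Priya ∩ Chen ∩ Alice ∩ Ximena ∩ Diego: 14:55–15:00.
Priya ∩ Chen ∩ Alice ∩ Ximena ∩ Diego ∩ Jamal: (none).
Windows ≥ 20 min: (none).

none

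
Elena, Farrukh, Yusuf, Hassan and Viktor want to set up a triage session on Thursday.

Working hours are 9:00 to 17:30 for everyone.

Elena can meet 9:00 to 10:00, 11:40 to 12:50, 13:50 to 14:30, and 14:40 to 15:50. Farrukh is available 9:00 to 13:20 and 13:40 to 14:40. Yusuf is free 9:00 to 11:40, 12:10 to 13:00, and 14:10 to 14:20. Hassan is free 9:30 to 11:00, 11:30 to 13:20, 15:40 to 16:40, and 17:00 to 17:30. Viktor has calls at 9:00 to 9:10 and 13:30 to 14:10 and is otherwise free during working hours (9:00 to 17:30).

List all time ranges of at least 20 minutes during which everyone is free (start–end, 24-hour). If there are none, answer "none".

Viktor free within 09:00–17:30: 09:10–13:30, 14:10–17:30.
Elena ∩ Farrukh: 09:00–10:00, 11:40–12:50, 13:50–14:30.
Elena ∩ Farrukh ∩ Yusuf: 09:00–10:00, 12:10–12:50, 14:10–14:20.
Elena ∩ Farrukh ∩ Yusuf ∩ Hassan: 09:30–10:00, 12:10–12:50.
Elena ∩ Farrukh ∩ Yusuf ∩ Hassan ∩ Viktor: 09:30–10:00, 12:10–12:50.
Windows ≥ 20 min: 09:30–10:00, 12:10–12:50.

09:30–10:00, 12:10–12:50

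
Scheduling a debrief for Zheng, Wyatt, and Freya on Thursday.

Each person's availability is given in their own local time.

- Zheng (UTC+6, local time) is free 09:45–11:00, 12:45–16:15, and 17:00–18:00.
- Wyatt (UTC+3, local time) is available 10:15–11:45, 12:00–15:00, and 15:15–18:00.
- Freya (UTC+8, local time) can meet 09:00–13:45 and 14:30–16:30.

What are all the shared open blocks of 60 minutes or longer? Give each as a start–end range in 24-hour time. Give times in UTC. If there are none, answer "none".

Zheng → UTC: 03:45–05:00, 06:45–10:15, 11:00–12:00.
Wyatt → UTC: 07:15–08:45, 09:00–12:00, 12:15–15:00.
Freya → UTC: 01:00–05:45, 06:30–08:30.
Zheng ∩ Wyatt: 07:15–08:45, 09:00–10:15, 11:00–12:00.
Zheng ∩ Wyatt ∩ Freya: 07:15–08:30.
Windows ≥ 60 min: 07:15–08:30.

07:15–08:30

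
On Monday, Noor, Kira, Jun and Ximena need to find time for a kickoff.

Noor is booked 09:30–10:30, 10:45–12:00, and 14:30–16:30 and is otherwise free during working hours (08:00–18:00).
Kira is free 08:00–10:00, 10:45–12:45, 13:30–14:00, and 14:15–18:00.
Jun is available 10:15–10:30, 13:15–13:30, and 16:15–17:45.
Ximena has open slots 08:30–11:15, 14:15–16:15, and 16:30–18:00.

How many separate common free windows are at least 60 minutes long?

Noor free within 08:00–18:00: 08:00–09:30, 10:30–10:45, 12:00–14:30, 16:30–18:00.
Noor ∩ Kira: 08:00–09:30, 12:00–12:45, 13:30–14:00, 14:15–14:30, 16:30–18:00.
Noor ∩ Kira ∩ Jun: 16:30–17:45.
Noor ∩ Kira ∩ Jun ∩ Ximena: 16:30–17:45.
Windows ≥ 60 min: 16:30–17:45.
That's 1 window.

1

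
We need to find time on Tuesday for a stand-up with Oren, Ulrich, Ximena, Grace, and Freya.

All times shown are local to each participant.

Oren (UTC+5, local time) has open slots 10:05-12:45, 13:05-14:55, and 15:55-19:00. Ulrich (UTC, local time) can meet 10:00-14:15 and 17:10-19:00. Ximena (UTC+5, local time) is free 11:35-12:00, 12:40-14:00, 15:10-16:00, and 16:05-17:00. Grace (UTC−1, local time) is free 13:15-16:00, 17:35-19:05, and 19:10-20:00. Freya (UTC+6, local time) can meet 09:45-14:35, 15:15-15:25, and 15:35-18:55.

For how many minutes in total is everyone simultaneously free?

Oren → UTC: 05:05–07:45, 08:05–09:55, 10:55–14:00.
Ulrich → UTC: 10:00–14:15, 17:10–19:00.
Ximena → UTC: 06:35–07:00, 07:40–09:00, 10:10–11:00, 11:05–12:00.
Grace → UTC: 14:15–17:00, 18:35–20:05, 20:10–21:00.
Freya → UTC: 03:45–08:35, 09:15–09:25, 09:35–12:55.
Oren ∩ Ulrich: 10:55–14:00.
Oren ∩ Ulrich ∩ Ximena: 10:55–11:00, 11:05–12:00.
Oren ∩ Ulrich ∩ Ximena ∩ Grace: (none).
Oren ∩ Ulrich ∩ Ximena ∩ Grace ∩ Freya: (none).
Total common minutes: 0.

0 minutes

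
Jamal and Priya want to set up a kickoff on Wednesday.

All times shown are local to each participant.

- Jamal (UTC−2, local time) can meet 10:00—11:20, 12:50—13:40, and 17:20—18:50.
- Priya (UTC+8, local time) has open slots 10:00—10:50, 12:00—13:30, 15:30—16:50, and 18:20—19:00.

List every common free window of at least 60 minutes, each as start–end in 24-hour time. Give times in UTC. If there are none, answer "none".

Jamal → UTC: 12:00–13:20, 14:50–15:40, 19:20–20:50.
Priya → UTC: 02:00–02:50, 04:00–05:30, 07:30–08:50, 10:20–11:00.
Jamal ∩ Priya: (none).
Windows ≥ 60 min: (none).

none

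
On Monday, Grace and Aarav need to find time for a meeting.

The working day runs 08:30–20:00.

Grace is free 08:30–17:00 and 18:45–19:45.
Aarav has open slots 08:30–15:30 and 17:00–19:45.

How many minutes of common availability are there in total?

Grace ∩ Aarav: 08:30–15:30, 18:45–19:45.
Total common minutes: 420 + 60 = 480.

480 minutes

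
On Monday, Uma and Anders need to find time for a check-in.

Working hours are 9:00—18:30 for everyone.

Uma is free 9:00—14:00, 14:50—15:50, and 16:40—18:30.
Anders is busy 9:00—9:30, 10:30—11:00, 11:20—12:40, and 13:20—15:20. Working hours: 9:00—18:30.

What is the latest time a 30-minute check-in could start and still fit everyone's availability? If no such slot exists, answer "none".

18:00

Anders free within 09:00–18:30: 09:30–10:30, 11:00–11:20, 12:40–13:20, 15:20–18:30.
Uma ∩ Anders: 09:30–10:30, 11:00–11:20, 12:40–13:20, 15:20–15:50, 16:40–18:30.
Windows ≥ 30 min: 09:30–10:30, 12:40–13:20, 15:20–15:50, 16:40–18:30.
Latest start in the last window 16:40–18:30 is 18:30 − 30 min = 18:00.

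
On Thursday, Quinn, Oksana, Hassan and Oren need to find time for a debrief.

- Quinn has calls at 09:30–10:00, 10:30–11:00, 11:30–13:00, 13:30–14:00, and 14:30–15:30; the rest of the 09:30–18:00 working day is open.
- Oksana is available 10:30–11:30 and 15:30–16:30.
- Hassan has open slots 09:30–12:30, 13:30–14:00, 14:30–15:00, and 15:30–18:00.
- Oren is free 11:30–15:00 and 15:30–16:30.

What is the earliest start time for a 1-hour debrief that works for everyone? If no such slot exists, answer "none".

15:30

Quinn free within 09:30–18:00: 10:00–10:30, 11:00–11:30, 13:00–13:30, 14:00–14:30, 15:30–18:00.
Quinn ∩ Oksana: 11:00–11:30, 15:30–16:30.
Quinn ∩ Oksana ∩ Hassan: 11:00–11:30, 15:30–16:30.
Quinn ∩ Oksana ∩ Hassan ∩ Oren: 15:30–16:30.
Windows ≥ 60 min: 15:30–16:30.
Earliest such window starts at 15:30.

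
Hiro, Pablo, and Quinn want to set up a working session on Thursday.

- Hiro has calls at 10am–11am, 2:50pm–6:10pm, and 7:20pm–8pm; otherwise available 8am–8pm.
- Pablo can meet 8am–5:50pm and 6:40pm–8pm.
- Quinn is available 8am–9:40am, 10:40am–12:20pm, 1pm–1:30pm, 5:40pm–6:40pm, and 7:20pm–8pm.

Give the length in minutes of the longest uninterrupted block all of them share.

Hiro free within 08:00–20:00: 08:00–10:00, 11:00–14:50, 18:10–19:20.
Hiro ∩ Pablo: 08:00–10:00, 11:00–14:50, 18:40–19:20.
Hiro ∩ Pablo ∩ Quinn: 08:00–09:40, 11:00–12:20, 13:00–13:30.
Common window lengths: 100, 80, 30 min; longest is 100.

100 minutes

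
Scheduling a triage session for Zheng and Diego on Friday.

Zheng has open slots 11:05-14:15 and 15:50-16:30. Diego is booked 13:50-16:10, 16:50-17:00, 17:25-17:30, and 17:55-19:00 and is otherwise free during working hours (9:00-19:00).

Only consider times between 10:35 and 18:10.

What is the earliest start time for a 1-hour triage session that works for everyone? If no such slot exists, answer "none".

Diego free within 09:00–19:00: 09:00–13:50, 16:10–16:50, 17:00–17:25, 17:30–17:55.
Zheng ∩ Diego: 11:05–13:50, 16:10–16:30.
Restricted to 10:35–18:10: 11:05–13:50, 16:10–16:30.
Windows ≥ 60 min: 11:05–13:50.
Earliest such window starts at 11:05.

11:05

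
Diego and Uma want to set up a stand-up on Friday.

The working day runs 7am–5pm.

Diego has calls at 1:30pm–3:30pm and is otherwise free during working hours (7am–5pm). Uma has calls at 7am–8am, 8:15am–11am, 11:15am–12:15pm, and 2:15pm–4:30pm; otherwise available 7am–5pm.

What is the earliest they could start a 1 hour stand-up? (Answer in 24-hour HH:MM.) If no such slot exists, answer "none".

Diego free within 07:00–17:00: 07:00–13:30, 15:30–17:00.
Uma free within 07:00–17:00: 08:00–08:15, 11:00–11:15, 12:15–14:15, 16:30–17:00.
Diego ∩ Uma: 08:00–08:15, 11:00–11:15, 12:15–13:30, 16:30–17:00.
Windows ≥ 60 min: 12:15–13:30.
Earliest such window starts at 12:15.

12:15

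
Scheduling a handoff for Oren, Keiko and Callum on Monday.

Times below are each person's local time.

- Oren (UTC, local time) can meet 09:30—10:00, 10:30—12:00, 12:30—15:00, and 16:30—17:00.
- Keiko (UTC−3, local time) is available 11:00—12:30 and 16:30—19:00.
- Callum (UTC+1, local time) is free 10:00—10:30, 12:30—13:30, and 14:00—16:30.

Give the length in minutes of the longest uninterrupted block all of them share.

60 minutes

Oren → UTC: 09:30–10:00, 10:30–12:00, 12:30–15:00, 16:30–17:00.
Keiko → UTC: 14:00–15:30, 19:30–22:00.
Callum → UTC: 09:00–09:30, 11:30–12:30, 13:00–15:30.
Oren ∩ Keiko: 14:00–15:00.
Oren ∩ Keiko ∩ Callum: 14:00–15:00.
Single common window of 60 minutes.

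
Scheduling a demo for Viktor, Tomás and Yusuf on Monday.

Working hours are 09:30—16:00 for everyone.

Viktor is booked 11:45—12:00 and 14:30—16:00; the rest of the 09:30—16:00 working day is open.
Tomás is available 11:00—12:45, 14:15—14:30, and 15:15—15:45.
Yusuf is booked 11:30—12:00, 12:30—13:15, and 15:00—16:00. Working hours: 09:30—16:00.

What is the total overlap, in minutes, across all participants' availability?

75 minutes

Viktor free within 09:30–16:00: 09:30–11:45, 12:00–14:30.
Yusuf free within 09:30–16:00: 09:30–11:30, 12:00–12:30, 13:15–15:00.
Viktor ∩ Tomás: 11:00–11:45, 12:00–12:45, 14:15–14:30.
Viktor ∩ Tomás ∩ Yusuf: 11:00–11:30, 12:00–12:30, 14:15–14:30.
Total common minutes: 30 + 30 + 15 = 75.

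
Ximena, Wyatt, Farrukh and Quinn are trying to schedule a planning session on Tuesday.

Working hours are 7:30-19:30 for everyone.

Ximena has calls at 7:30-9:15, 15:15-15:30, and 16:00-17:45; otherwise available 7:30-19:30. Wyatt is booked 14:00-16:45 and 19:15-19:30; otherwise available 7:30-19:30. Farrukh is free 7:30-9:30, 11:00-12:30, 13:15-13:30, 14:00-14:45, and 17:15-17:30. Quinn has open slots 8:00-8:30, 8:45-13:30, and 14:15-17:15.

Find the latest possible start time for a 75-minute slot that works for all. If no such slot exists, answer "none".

Ximena free within 07:30–19:30: 09:15–15:15, 15:30–16:00, 17:45–19:30.
Wyatt free within 07:30–19:30: 07:30–14:00, 16:45–19:15.
Ximena ∩ Wyatt: 09:15–14:00, 17:45–19:15.
Ximena ∩ Wyatt ∩ Farrukh: 09:15–09:30, 11:00–12:30, 13:15–13:30.
Ximena ∩ Wyatt ∩ Farrukh ∩ Quinn: 09:15–09:30, 11:00–12:30, 13:15–13:30.
Windows ≥ 75 min: 11:00–12:30.
Latest start in the last window 11:00–12:30 is 12:30 − 75 min = 11:15.

11:15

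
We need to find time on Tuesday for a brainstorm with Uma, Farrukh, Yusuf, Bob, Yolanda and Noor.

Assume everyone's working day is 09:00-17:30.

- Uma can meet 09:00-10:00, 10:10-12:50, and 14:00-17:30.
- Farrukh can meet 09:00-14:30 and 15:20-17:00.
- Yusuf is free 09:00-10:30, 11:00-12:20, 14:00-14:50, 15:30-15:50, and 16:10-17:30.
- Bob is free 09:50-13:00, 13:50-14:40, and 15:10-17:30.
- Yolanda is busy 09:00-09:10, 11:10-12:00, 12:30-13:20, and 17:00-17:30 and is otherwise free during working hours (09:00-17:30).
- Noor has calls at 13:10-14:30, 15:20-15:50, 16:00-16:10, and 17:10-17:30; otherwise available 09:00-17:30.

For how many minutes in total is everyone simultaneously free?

Yolanda free within 09:00–17:30: 09:10–11:10, 12:00–12:30, 13:20–17:00.
Noor free within 09:00–17:30: 09:00–13:10, 14:30–15:20, 15:50–16:00, 16:10–17:10.
Uma ∩ Farrukh: 09:00–10:00, 10:10–12:50, 14:00–14:30, 15:20–17:00.
Uma ∩ Farrukh ∩ Yusuf: 09:00–10:00, 10:10–10:30, 11:00–12:20, 14:00–14:30, 15:30–15:50, 16:10–17:00.
Uma ∩ Farrukh ∩ Yusuf ∩ Bob: 09:50–10:00, 10:10–10:30, 11:00–12:20, 14:00–14:30, 15:30–15:50, 16:10–17:00.
Uma ∩ Farrukh ∩ Yusuf ∩ Bob ∩ Yolanda: 09:50–10:00, 10:10–10:30, 11:00–11:10, 12:00–12:20, 14:00–14:30, 15:30–15:50, 16:10–17:00.
Uma ∩ Farrukh ∩ Yusuf ∩ Bob ∩ Yolanda ∩ Noor: 09:50–10:00, 10:10–10:30, 11:00–11:10, 12:00–12:20, 16:10–17:00.
Total common minutes: 10 + 20 + 10 + 20 + 50 = 110.

110 minutes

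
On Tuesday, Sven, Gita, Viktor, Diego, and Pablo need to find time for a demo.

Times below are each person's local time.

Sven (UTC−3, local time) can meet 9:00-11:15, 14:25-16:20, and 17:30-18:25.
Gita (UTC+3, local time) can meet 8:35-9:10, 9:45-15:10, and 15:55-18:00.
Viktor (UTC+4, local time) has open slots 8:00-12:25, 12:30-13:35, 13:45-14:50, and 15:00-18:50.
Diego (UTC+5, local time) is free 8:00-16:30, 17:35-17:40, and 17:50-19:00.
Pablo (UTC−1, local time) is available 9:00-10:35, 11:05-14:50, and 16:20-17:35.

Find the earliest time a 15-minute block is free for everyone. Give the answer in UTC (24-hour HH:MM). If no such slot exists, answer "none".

Sven → UTC: 12:00–14:15, 17:25–19:20, 20:30–21:25.
Gita → UTC: 05:35–06:10, 06:45–12:10, 12:55–15:00.
Viktor → UTC: 04:00–08:25, 08:30–09:35, 09:45–10:50, 11:00–14:50.
Diego → UTC: 03:00–11:30, 12:35–12:40, 12:50–14:00.
Pablo → UTC: 10:00–11:35, 12:05–15:50, 17:20–18:35.
Sven ∩ Gita: 12:00–12:10, 12:55–14:15.
Sven ∩ Gita ∩ Viktor: 12:00–12:10, 12:55–14:15.
Sven ∩ Gita ∩ Viktor ∩ Diego: 12:55–14:00.
Sven ∩ Gita ∩ Viktor ∩ Diego ∩ Pablo: 12:55–14:00.
Windows ≥ 15 min: 12:55–14:00.
Earliest such window starts at 12:55.

12:55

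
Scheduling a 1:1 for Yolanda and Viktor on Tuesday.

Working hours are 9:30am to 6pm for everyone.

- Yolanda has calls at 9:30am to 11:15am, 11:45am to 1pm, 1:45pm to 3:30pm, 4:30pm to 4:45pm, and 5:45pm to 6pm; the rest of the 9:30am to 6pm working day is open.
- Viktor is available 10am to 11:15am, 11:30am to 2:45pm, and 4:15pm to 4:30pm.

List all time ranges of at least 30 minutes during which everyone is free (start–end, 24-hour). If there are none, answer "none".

Yolanda free within 09:30–18:00: 11:15–11:45, 13:00–13:45, 15:30–16:30, 16:45–17:45.
Yolanda ∩ Viktor: 11:30–11:45, 13:00–13:45, 16:15–16:30.
Windows ≥ 30 min: 13:00–13:45.

13:00–13:45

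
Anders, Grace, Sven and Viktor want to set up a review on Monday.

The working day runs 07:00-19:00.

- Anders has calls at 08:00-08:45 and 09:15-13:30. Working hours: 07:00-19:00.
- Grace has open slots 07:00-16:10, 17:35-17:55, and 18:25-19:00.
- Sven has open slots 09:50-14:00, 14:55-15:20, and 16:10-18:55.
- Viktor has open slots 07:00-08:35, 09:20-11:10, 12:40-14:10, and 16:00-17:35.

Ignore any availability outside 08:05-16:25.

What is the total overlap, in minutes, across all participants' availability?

30 minutes

Anders free within 07:00–19:00: 07:00–08:00, 08:45–09:15, 13:30–19:00.
Anders ∩ Grace: 07:00–08:00, 08:45–09:15, 13:30–16:10, 17:35–17:55, 18:25–19:00.
Anders ∩ Grace ∩ Sven: 13:30–14:00, 14:55–15:20, 17:35–17:55, 18:25–18:55.
Anders ∩ Grace ∩ Sven ∩ Viktor: 13:30–14:00.
Restricted to 08:05–16:25: 13:30–14:00.
Total common minutes: 30.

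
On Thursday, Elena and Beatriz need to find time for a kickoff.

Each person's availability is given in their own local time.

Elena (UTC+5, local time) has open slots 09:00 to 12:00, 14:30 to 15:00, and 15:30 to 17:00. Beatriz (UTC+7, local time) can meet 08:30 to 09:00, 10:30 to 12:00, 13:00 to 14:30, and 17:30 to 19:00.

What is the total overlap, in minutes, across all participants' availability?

Elena → UTC: 04:00–07:00, 09:30–10:00, 10:30–12:00.
Beatriz → UTC: 01:30–02:00, 03:30–05:00, 06:00–07:30, 10:30–12:00.
Elena ∩ Beatriz: 04:00–05:00, 06:00–07:00, 10:30–12:00.
Total common minutes: 60 + 60 + 90 = 210.

210 minutes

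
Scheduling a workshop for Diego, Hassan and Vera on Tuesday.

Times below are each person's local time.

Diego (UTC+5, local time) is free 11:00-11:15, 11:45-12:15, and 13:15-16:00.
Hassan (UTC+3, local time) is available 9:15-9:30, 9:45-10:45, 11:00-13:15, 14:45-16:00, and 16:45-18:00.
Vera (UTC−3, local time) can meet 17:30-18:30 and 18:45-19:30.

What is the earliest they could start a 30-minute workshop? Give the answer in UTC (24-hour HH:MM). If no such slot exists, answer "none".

none

Diego → UTC: 06:00–06:15, 06:45–07:15, 08:15–11:00.
Hassan → UTC: 06:15–06:30, 06:45–07:45, 08:00–10:15, 11:45–13:00, 13:45–15:00.
Vera → UTC: 20:30–21:30, 21:45–22:30.
Diego ∩ Hassan: 06:45–07:15, 08:15–10:15.
Diego ∩ Hassan ∩ Vera: (none).
Windows ≥ 30 min: (none).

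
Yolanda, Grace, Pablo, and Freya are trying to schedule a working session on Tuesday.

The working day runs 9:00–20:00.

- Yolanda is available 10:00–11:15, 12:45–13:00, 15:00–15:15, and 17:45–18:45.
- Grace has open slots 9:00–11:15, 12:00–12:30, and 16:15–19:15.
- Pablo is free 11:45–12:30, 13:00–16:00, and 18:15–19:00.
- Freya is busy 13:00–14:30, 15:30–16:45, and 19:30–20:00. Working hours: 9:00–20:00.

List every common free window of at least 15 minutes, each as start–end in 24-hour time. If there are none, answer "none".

Freya free within 09:00–20:00: 09:00–13:00, 14:30–15:30, 16:45–19:30.
Yolanda ∩ Grace: 10:00–11:15, 17:45–18:45.
Yolanda ∩ Grace ∩ Pablo: 18:15–18:45.
Yolanda ∩ Grace ∩ Pablo ∩ Freya: 18:15–18:45.
Windows ≥ 15 min: 18:15–18:45.

18:15–18:45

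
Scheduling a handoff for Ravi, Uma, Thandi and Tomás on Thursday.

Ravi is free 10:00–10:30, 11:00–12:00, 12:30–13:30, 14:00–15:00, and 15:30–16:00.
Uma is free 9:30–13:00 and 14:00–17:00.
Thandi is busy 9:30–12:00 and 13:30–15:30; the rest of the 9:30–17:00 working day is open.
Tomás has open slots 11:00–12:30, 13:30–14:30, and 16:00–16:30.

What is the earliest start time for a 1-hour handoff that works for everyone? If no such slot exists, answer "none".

Thandi free within 09:30–17:00: 12:00–13:30, 15:30–17:00.
Ravi ∩ Uma: 10:00–10:30, 11:00–12:00, 12:30–13:00, 14:00–15:00, 15:30–16:00.
Ravi ∩ Uma ∩ Thandi: 12:30–13:00, 15:30–16:00.
Ravi ∩ Uma ∩ Thandi ∩ Tomás: (none).
Windows ≥ 60 min: (none).

none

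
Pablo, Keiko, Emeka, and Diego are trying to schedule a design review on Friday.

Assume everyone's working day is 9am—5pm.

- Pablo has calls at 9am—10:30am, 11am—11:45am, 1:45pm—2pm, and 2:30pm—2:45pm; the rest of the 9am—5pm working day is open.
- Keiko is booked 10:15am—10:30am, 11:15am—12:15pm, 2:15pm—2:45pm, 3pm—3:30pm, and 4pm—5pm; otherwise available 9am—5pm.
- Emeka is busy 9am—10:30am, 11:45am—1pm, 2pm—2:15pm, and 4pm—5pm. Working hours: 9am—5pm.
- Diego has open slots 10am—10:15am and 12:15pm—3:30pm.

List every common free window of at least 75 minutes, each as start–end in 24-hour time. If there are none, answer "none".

none

Pablo free within 09:00–17:00: 10:30–11:00, 11:45–13:45, 14:00–14:30, 14:45–17:00.
Keiko free within 09:00–17:00: 09:00–10:15, 10:30–11:15, 12:15–14:15, 14:45–15:00, 15:30–16:00.
Emeka free within 09:00–17:00: 10:30–11:45, 13:00–14:00, 14:15–16:00.
Pablo ∩ Keiko: 10:30–11:00, 12:15–13:45, 14:00–14:15, 14:45–15:00, 15:30–16:00.
Pablo ∩ Keiko ∩ Emeka: 10:30–11:00, 13:00–13:45, 14:45–15:00, 15:30–16:00.
Pablo ∩ Keiko ∩ Emeka ∩ Diego: 13:00–13:45, 14:45–15:00.
Windows ≥ 75 min: (none).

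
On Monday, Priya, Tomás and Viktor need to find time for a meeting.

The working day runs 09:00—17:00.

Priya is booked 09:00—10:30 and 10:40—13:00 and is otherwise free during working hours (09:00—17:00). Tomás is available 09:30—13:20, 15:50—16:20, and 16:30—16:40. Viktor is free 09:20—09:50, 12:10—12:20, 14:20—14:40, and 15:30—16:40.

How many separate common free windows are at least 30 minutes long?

Priya free within 09:00–17:00: 10:30–10:40, 13:00–17:00.
Priya ∩ Tomás: 10:30–10:40, 13:00–13:20, 15:50–16:20, 16:30–16:40.
Priya ∩ Tomás ∩ Viktor: 15:50–16:20, 16:30–16:40.
Windows ≥ 30 min: 15:50–16:20.
That's 1 window.

1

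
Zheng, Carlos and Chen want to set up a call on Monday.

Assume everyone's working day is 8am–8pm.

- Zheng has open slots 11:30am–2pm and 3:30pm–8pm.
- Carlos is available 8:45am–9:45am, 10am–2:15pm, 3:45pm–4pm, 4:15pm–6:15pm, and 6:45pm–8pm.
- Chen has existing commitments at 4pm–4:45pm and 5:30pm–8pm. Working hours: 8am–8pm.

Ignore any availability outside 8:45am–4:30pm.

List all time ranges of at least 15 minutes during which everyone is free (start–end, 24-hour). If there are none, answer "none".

11:30–14:00, 15:45–16:00

Chen free within 08:00–20:00: 08:00–16:00, 16:45–17:30.
Zheng ∩ Carlos: 11:30–14:00, 15:45–16:00, 16:15–18:15, 18:45–20:00.
Zheng ∩ Carlos ∩ Chen: 11:30–14:00, 15:45–16:00, 16:45–17:30.
Restricted to 08:45–16:30: 11:30–14:00, 15:45–16:00.
Windows ≥ 15 min: 11:30–14:00, 15:45–16:00.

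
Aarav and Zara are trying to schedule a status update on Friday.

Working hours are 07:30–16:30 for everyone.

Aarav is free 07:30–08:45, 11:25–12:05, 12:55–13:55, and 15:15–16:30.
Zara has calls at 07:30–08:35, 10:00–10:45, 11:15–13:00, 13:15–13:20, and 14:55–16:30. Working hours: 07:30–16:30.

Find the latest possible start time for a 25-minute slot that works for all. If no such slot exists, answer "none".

13:30

Zara free within 07:30–16:30: 08:35–10:00, 10:45–11:15, 13:00–13:15, 13:20–14:55.
Aarav ∩ Zara: 08:35–08:45, 13:00–13:15, 13:20–13:55.
Windows ≥ 25 min: 13:20–13:55.
Latest start in the last window 13:20–13:55 is 13:55 − 25 min = 13:30.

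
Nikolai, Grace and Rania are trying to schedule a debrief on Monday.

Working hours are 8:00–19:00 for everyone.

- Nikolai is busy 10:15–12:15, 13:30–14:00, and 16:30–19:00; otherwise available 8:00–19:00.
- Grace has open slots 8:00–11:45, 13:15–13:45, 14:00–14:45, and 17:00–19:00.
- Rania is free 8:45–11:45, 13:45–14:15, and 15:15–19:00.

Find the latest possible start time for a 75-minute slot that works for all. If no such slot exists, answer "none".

09:00

Nikolai free within 08:00–19:00: 08:00–10:15, 12:15–13:30, 14:00–16:30.
Nikolai ∩ Grace: 08:00–10:15, 13:15–13:30, 14:00–14:45.
Nikolai ∩ Grace ∩ Rania: 08:45–10:15, 14:00–14:15.
Windows ≥ 75 min: 08:45–10:15.
Latest start in the last window 08:45–10:15 is 10:15 − 75 min = 09:00.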